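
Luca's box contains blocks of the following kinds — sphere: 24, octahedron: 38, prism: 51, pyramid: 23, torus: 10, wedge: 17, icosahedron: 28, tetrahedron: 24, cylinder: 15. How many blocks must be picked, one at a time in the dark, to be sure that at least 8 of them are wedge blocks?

221

In the worst case for collecting wedge blocks, every non-wedge block comes out first.
There are 24 + 38 + 51 + 23 + 10 + 28 + 24 + 15 = 213 non-wedge blocks altogether.
After those, each further block must be wedge, so 213 + 8 = 221 draws guarantee 8 wedge blocks.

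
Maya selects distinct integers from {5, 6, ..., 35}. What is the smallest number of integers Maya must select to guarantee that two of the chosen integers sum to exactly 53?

23

A set avoiding the sum 53 can contain at most one of each pair {x, 53−x}, plus the 13 elements whose complement lies outside the range.
The integers 5, …, 26 (22 of them) are such a set: any two sum to at least 5+6 = 11 and at most 25+26 = 51 < 53.
By pigeonhole, any 23rd integer completes one of the 9 pairs, so 23 choices force a sum of 53.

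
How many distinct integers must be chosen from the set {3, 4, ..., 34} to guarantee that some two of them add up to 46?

22

Two chosen integers sum to 46 exactly when both halves of some pair {x, 46−x} with 12 ≤ x ≤ 46−x ≤ 34 are chosen — 11 such pairs.
The remaining 10 elements (those with no distinct partner in range) can never complete a 46-sum, so the worst case takes all of them and one from each pair: 10 + 11 = 21.
Pigeonhole: the 22nd integer has to be the second member of some pair, so 21 + 1 = 22.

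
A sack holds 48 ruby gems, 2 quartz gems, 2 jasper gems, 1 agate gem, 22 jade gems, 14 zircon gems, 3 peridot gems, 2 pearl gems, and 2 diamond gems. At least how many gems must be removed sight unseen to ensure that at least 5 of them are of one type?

25

By pigeonhole, put each drawn gem into a box by type. The largest draw with every box below 5 takes min(count, 4) from each type; types with fewer than 4 contribute all they have.
Σ min(cᵢ, 4) = 4 + 2 + 2 + 1 + 4 + 4 + 3 + 2 + 2 = 24.
Draw number 24 + 1 = 25 must push one box to 5.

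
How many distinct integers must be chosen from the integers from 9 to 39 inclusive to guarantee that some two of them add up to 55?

A set avoiding the sum 55 can contain at most one of each pair {x, 55−x}, plus the 7 elements whose complement lies outside the range.
The integers 9, …, 27 (19 of them) are such a set: any two sum to at least 9+10 = 19 and at most 26+27 = 53 < 55.
Pigeonhole: any 20th integer completes one of the 12 pairs, so 20 choices force a sum of 55.

20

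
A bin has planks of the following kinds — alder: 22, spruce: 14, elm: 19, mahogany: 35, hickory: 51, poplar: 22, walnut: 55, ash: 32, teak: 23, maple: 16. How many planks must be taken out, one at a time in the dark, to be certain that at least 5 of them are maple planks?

278

In the worst case for collecting maple planks, every non-maple plank comes out first.
There are 22 + 14 + 19 + 35 + 51 + 22 + 55 + 32 + 23 = 273 non-maple planks altogether.
After those, each further plank must be maple, so 273 + 5 = 278 draws guarantee 5 maple planks.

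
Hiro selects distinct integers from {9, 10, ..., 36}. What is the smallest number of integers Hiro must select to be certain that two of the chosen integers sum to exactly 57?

21

Two chosen integers sum to 57 exactly when both halves of some pair {x, 57−x} with 21 ≤ x ≤ 57−x ≤ 36 are chosen — 8 such pairs.
The remaining 12 elements (those with no distinct partner in range) can never complete a 57-sum, so the worst case takes all of them and one from each pair: 12 + 8 = 20.
By the pigeonhole principle, the 21st integer has to be the second member of some pair, so 20 + 1 = 21.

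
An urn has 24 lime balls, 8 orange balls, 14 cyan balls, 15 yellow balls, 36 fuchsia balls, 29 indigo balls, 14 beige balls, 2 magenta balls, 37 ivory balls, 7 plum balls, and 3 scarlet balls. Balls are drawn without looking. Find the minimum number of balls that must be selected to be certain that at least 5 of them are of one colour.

42

An adversary could hand out at most 4 balls per colour (magenta, scarlet run out sooner): 4 + 4 + 4 + 4 + 4 + 4 + 4 + 2 + 4 + 4 + 3 = 41 balls and still no colour has 5.
By pigeonhole, one more ball lands in a colour already at 4, so 42 draws are enough and 41 are not.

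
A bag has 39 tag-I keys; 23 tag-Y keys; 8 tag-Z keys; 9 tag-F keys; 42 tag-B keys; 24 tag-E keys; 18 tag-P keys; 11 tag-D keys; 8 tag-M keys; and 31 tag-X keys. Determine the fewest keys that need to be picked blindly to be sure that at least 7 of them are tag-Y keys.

197

In the worst case for collecting tag-Y keys, every non-tag-Y key comes out first.
There are 39 + 8 + 9 + 42 + 24 + 18 + 11 + 8 + 31 = 190 non-tag-Y keys altogether.
After those, each further key must be tag-Y, so 190 + 7 = 197 draws guarantee 7 tag-Y keys.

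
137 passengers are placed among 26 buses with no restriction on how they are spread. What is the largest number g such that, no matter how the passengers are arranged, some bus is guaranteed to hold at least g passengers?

6

The 26 buses are the holes and the 137 passengers are the pigeons.
If every bus held at most 5 passengers, the total would be at most 26 × 5 = 130, which is less than 137.
So some bus holds at least ⌈137/26⌉ = 6 passengers.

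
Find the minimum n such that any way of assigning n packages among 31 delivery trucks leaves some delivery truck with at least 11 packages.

311

With 310 packages one could put exactly 10 in each of the 31 delivery trucks, and no delivery truck would reach 11.
One more package must land in a delivery truck that already has 10, giving it 11.
So 31 × 10 + 1 = 311 packages are required.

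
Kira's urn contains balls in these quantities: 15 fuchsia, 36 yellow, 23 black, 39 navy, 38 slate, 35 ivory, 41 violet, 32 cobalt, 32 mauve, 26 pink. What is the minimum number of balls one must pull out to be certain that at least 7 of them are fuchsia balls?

309

In the worst case for collecting fuchsia balls, every non-fuchsia ball comes out first.
There are 36 + 23 + 39 + 38 + 35 + 41 + 32 + 32 + 26 = 302 non-fuchsia balls altogether.
After those, each further ball must be fuchsia, so 302 + 7 = 309 draws guarantee 7 fuchsia balls.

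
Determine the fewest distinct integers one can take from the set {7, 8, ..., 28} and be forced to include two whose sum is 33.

Two chosen integers sum to 33 exactly when both halves of some pair {x, 33−x} with 7 ≤ x ≤ 33−x ≤ 26 are chosen — 10 such pairs.
The remaining 2 elements (those with no distinct partner in range) can never complete a 33-sum, so the worst case takes all of them and one from each pair: 2 + 10 = 12.
By pigeonhole, the 13th integer has to be the second member of some pair, so 12 + 1 = 13.

13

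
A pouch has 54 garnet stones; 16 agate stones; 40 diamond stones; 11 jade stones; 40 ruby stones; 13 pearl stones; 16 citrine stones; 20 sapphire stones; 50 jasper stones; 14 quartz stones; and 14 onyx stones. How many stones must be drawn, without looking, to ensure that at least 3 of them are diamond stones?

In the worst case for collecting diamond stones, every non-diamond stone comes out first.
There are 54 + 16 + 11 + 40 + 13 + 16 + 20 + 50 + 14 + 14 = 248 non-diamond stones altogether.
After those, each further stone must be diamond, so 248 + 3 = 251 draws guarantee 3 diamond stones.

251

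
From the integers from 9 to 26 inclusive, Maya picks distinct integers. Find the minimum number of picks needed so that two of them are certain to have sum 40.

13

Group the elements by complementary pair {x, 40−x}: {14,26}, {15,25}, {16,24}, …, giving 6 two-element pairs, the single value 20 (it cannot pair with itself since the integers are distinct), and 5 integers whose partner 40−x falls outside [9,26].
By pigeonhole, treating each of those 12 groups as a pigeonhole, one can pick one integer per group — 12 integers — with no two summing to 40.
The 13th integer lands in an occupied pair, forcing a sum of 40.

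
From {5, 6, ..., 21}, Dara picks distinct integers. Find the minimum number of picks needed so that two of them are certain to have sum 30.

12

A set avoiding the sum 30 can contain at most one of each pair {x, 30−x}, plus the 5 elements whose complement lies outside the range or equal to its own complement.
The integers 5, …, 15 (11 of them) are such a set: any two sum to at least 5+6 = 11 and at most 14+15 = 29 < 30.
By the pigeonhole principle, any 12th integer completes one of the 6 pairs, so 12 choices force a sum of 30.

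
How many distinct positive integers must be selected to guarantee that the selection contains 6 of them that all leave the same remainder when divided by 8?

By the pigeonhole principle, the 8 residue classes mod 8 are the pigeonholes.
With 40 integers one could put 5 in each residue class and have no class reach 6.
The 41st integer pushes some class to 6, so 8·5 + 1 = 41.

41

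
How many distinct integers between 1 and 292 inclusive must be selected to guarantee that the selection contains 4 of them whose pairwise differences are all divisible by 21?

64

Integers whose pairwise differences are multiples of 21 are exactly those sharing a remainder mod 21. The 21 residue classes mod 21 are the pigeonholes.
With 63 integers one could put 3 in each residue class and have no class reach 4.
The 64th integer pushes some class to 4, so 21·3 + 1 = 64.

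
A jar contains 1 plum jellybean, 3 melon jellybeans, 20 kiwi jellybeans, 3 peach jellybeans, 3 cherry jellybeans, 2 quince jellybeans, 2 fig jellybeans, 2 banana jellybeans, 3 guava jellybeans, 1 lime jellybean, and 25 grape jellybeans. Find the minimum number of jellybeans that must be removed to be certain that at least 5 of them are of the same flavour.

29

By pigeonhole, the 11 flavours are the holes; the jellybeans drawn are the pigeons.
To avoid 5 of any one flavour, the worst case takes at most 4 of each flavour, or every jellybean of a flavour that has fewer than 4.
That gives 1 + 3 + 4 + 3 + 3 + 2 + 2 + 2 + 3 + 1 + 4 = 28 jellybeans with no flavour reaching 5.
The next jellybean forces some flavour to 5, so 28 + 1 = 29.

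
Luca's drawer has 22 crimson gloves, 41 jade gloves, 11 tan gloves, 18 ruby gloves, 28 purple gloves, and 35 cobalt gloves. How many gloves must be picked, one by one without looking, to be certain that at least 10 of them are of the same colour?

The 6 colours are the holes; the gloves drawn are the pigeons.
To avoid 10 of any one colour, the worst case takes at most 9 of each colour.
That gives 9 + 9 + 9 + 9 + 9 + 9 = 54 gloves with no colour reaching 10.
The next glove forces some colour to 10, so 54 + 1 = 55.

55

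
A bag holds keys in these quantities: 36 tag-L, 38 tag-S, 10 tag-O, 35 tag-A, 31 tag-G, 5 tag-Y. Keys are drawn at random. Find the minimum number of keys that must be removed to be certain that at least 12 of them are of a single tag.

60

By the pigeonhole principle, put each drawn key into a box by tag. The largest draw with every box below 12 takes min(count, 11) from each tag; tags with fewer than 11 contribute all they have.
Σ min(cᵢ, 11) = 11 + 11 + 10 + 11 + 11 + 5 = 59.
Draw number 59 + 1 = 60 must push one box to 12.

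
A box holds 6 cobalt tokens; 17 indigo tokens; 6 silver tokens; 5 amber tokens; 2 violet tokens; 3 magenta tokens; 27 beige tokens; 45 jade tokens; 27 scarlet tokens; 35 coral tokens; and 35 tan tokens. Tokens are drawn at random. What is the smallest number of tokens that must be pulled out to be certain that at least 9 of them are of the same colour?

71

An adversary could hand out at most 8 tokens per colour (5 colours run out sooner): 6 + 8 + 6 + 5 + 2 + 3 + 8 + 8 + 8 + 8 + 8 = 70 tokens and still no colour has 9.
One more token lands in a colour already at 8, so 71 draws are enough and 70 are not.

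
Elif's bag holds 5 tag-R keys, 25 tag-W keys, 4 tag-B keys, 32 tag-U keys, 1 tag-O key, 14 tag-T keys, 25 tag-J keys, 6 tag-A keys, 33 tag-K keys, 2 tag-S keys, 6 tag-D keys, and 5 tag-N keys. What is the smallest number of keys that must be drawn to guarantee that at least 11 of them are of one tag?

Pigeonhole: put each drawn key into a box by tag. The largest draw with every box below 11 takes min(count, 10) from each tag; tags with fewer than 10 contribute all they have.
Σ min(cᵢ, 10) = 5 + 10 + 4 + 10 + 1 + 10 + 10 + 6 + 10 + 2 + 6 + 5 = 79.
Draw number 79 + 1 = 80 must push one box to 11.

80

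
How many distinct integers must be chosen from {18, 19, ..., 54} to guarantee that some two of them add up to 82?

25

A set avoiding the sum 82 can contain at most one of each pair {x, 82−x}, plus the 11 elements whose complement lies outside the range or equal to its own complement.
The integers 18, …, 41 (24 of them) are such a set: any two sum to at least 18+19 = 37 and at most 40+41 = 81 < 82.
Any 25th integer completes one of the 13 pairs, so 25 choices force a sum of 82.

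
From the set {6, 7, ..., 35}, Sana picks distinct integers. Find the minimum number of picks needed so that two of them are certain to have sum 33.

Group the elements by complementary pair {x, 33−x}: {6,27}, {7,26}, {8,25}, …, giving 11 two-element pairs and 8 integers whose partner 33−x falls outside [6,35].
Treating each of those 19 groups as a pigeonhole, one can pick one integer per group — 19 integers — with no two summing to 33.
The 20th integer lands in an occupied pair, forcing a sum of 33.

20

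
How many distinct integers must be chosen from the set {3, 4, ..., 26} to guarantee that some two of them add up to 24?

16

Group the elements by complementary pair {x, 24−x}: {3,21}, {4,20}, {5,19}, …, giving 9 two-element pairs, the single value 12 (it cannot pair with itself since the integers are distinct), and 5 integers whose partner 24−x falls outside [3,26].
By the pigeonhole principle, treating each of those 15 groups as a pigeonhole, one can pick one integer per group — 15 integers — with no two summing to 24.
The 16th integer lands in an occupied pair, forcing a sum of 24.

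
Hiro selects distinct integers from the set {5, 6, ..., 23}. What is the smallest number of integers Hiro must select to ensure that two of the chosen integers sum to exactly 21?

14

Group the elements by complementary pair {x, 21−x}: {5,16}, {6,15}, {7,14}, …, giving 6 two-element pairs and 7 integers whose partner 21−x falls outside [5,23].
Treating each of those 13 groups as a pigeonhole, one can pick one integer per group — 13 integers — with no two summing to 21.
The 14th integer lands in an occupied pair, forcing a sum of 21.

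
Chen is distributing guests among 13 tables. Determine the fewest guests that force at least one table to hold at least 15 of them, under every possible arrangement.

With 182 guests one could put exactly 14 in each of the 13 tables, and no table would reach 15.
Pigeonhole: one more guest must land in a table that already has 14, giving it 15.
So 13 × 14 + 1 = 183 guests are required.

183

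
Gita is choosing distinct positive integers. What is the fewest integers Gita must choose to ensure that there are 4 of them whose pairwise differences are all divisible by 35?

106

Integers whose pairwise differences are multiples of 35 are exactly those sharing a remainder mod 35. By pigeonhole, the 35 residue classes mod 35 are the pigeonholes.
With 105 integers one could put 3 in each residue class and have no class reach 4.
The 106th integer pushes some class to 4, so 35·3 + 1 = 106.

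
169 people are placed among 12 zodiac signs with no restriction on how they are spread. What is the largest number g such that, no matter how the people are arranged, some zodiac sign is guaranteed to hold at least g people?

The 12 zodiac signs are the holes and the 169 people are the pigeons.
If every zodiac sign held at most 14 people, the total would be at most 12 × 14 = 168, which is less than 169.
So some zodiac sign holds at least ⌈169/12⌉ = 15 people.

15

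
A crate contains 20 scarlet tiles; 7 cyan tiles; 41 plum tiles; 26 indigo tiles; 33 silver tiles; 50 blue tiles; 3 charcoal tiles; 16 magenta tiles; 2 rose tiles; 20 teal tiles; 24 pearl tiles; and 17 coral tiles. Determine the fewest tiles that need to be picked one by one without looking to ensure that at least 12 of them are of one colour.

Put each drawn tile into a box by colour. The largest draw with every box below 12 takes min(count, 11) from each colour; colours with fewer than 11 contribute all they have.
Σ min(cᵢ, 11) = 11 + 7 + 11 + 11 + 11 + 11 + 3 + 11 + 2 + 11 + 11 + 11 = 111.
Draw number 111 + 1 = 112 must push one box to 12.

112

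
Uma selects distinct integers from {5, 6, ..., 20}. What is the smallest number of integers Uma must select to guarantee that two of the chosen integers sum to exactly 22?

Group the elements by complementary pair {x, 22−x}: {5,17}, {6,16}, {7,15}, …, giving 6 two-element pairs; the single value 11 (it cannot pair with itself since the integers are distinct); and 3 integers whose partner 22−x falls outside [5,20].
Treating each of those 10 groups as a pigeonhole, one can pick one integer per group — 10 integers — with no two summing to 22.
The 11th integer lands in an occupied pair, forcing a sum of 22.

11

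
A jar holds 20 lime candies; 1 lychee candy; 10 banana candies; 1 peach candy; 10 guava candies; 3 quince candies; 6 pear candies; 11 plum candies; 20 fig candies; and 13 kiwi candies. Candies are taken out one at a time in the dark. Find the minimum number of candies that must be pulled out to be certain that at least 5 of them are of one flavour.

Put each drawn candy into a box by flavour. The largest draw with every box below 5 takes min(count, 4) from each flavour; flavours with fewer than 4 contribute all they have.
Σ min(cᵢ, 4) = 4 + 1 + 4 + 1 + 4 + 3 + 4 + 4 + 4 + 4 = 33.
Draw number 33 + 1 = 34 must push one box to 5.

34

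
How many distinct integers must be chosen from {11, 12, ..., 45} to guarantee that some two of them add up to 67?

24

Group the elements by complementary pair {x, 67−x}: {22,45}, {23,44}, {24,43}, …, giving 12 two-element pairs and 11 integers whose partner 67−x falls outside [11,45].
Treating each of those 23 groups as a pigeonhole, one can pick one integer per group — 23 integers — with no two summing to 67.
The 24th integer lands in an occupied pair, forcing a sum of 67.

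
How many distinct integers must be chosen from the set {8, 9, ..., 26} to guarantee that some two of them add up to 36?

Group the elements by complementary pair {x, 36−x}: {10,26}, {11,25}, {12,24}, …, giving 8 two-element pairs; the single value 18 (it cannot pair with itself since the integers are distinct); and 2 integers whose partner 36−x falls outside [8,26].
By pigeonhole, treating each of those 11 groups as a pigeonhole, one can pick one integer per group — 11 integers — with no two summing to 36.
The 12th integer lands in an occupied pair, forcing a sum of 36.

12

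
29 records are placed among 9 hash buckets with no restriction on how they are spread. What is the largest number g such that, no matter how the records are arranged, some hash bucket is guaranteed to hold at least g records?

4

The 9 hash buckets are the holes and the 29 records are the pigeons.
If every hash bucket held at most 3 records, the total would be at most 9 × 3 = 27, which is less than 29.
So some hash bucket holds at least ⌈29/9⌉ = 4 records.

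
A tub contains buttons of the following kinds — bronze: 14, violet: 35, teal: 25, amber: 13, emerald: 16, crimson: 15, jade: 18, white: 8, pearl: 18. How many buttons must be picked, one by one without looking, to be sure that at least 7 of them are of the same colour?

An adversary could hand out at most 6 buttons per colour: 6 + 6 + 6 + 6 + 6 + 6 + 6 + 6 + 6 = 54 buttons and still no colour has 7.
By pigeonhole, one more button lands in a colour already at 6, so 55 draws are enough and 54 are not.

55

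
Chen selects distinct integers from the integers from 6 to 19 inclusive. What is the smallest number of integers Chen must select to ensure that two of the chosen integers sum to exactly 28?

Group the elements by complementary pair {x, 28−x}: {9,19}, {10,18}, {11,17}, …, giving 5 two-element pairs, the single value 14 (it cannot pair with itself since the integers are distinct), and 3 integers whose partner 28−x falls outside [6,19].
Pigeonhole: treating each of those 9 groups as a pigeonhole, one can pick one integer per group — 9 integers — with no two summing to 28.
The 10th integer lands in an occupied pair, forcing a sum of 28.

10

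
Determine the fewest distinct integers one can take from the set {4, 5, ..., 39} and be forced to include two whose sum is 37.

22

Two chosen integers sum to 37 exactly when both halves of some pair {x, 37−x} with 4 ≤ x ≤ 37−x ≤ 33 are chosen — 15 such pairs.
The remaining 6 elements (those with no distinct partner in range) can never complete a 37-sum, so the worst case takes all of them and one from each pair: 6 + 15 = 21.
The 22nd integer has to be the second member of some pair, so 21 + 1 = 22.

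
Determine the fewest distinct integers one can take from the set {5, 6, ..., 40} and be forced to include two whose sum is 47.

20

Group the elements by complementary pair {x, 47−x}: {7,40}, {8,39}, {9,38}, …, giving 17 two-element pairs and 2 integers whose partner 47−x falls outside [5,40].
By pigeonhole, treating each of those 19 groups as a pigeonhole, one can pick one integer per group — 19 integers — with no two summing to 47.
The 20th integer lands in an occupied pair, forcing a sum of 47.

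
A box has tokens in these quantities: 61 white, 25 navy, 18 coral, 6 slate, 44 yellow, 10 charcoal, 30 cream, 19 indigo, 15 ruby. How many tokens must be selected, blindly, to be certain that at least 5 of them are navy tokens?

208

In the worst case for collecting navy tokens, every non-navy token comes out first.
There are 61 + 18 + 6 + 44 + 10 + 30 + 19 + 15 = 203 non-navy tokens altogether.
After those, each further token must be navy, so 203 + 5 = 208 draws guarantee 5 navy tokens.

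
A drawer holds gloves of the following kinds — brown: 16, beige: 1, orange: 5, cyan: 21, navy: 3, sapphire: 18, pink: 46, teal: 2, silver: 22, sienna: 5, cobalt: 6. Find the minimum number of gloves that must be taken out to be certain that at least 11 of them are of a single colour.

Put each drawn glove into a box by colour. The largest draw with every box below 11 takes min(count, 10) from each colour; colours with fewer than 10 contribute all they have.
Σ min(cᵢ, 10) = 10 + 1 + 5 + 10 + 3 + 10 + 10 + 2 + 10 + 5 + 6 = 72.
Draw number 72 + 1 = 73 must push one box to 11.

73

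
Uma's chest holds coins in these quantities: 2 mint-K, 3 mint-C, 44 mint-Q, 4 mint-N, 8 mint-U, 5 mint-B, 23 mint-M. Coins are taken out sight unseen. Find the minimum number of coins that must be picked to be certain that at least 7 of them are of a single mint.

33

Put each drawn coin into a box by mint. The largest draw with every box below 7 takes min(count, 6) from each mint; mints with fewer than 6 contribute all they have.
Σ min(cᵢ, 6) = 2 + 3 + 6 + 4 + 6 + 5 + 6 = 32.
Draw number 32 + 1 = 33 must push one box to 7.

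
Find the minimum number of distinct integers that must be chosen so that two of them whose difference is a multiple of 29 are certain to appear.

30

Integers whose pairwise differences are multiples of 29 are exactly those sharing a remainder mod 29. By pigeonhole, the 29 residue classes mod 29 are the pigeonholes.
With 29 integers one could put 1 in each residue class and have no class reach 2.
The 30th integer pushes some class to 2, so 29·1 + 1 = 30.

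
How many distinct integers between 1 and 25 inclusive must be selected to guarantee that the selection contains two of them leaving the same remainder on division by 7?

8

By the pigeonhole principle, the 7 residue classes mod 7 are the pigeonholes.
With 7 integers one could put 1 in each residue class and have no class reach 2.
The 8th integer pushes some class to 2, so 7·1 + 1 = 8.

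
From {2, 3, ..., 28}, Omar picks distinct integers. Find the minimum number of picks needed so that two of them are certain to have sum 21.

19

A set avoiding the sum 21 can contain at most one of each pair {x, 21−x}, plus the 9 elements whose complement lies outside the range.
The integers 11, …, 28 (18 of them) are such a set: any two sum to at least 11+12 = 23 > 21.
By pigeonhole, any 19th integer completes one of the 9 pairs, so 19 choices force a sum of 21.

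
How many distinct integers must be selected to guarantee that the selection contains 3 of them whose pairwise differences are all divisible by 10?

Integers whose pairwise differences are multiples of 10 are exactly those sharing a remainder mod 10. The 10 residue classes mod 10 are the pigeonholes.
With 20 integers one could put 2 in each residue class and have no class reach 3.
The 21st integer pushes some class to 3, so 10·2 + 1 = 21.

21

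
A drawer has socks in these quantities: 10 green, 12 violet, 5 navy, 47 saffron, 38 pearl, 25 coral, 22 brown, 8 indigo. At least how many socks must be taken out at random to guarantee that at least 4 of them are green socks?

161

In the worst case for collecting green socks, every non-green sock comes out first.
There are 12 + 5 + 47 + 38 + 25 + 22 + 8 = 157 non-green socks altogether.
After those, each further sock must be green, so 157 + 4 = 161 draws guarantee 4 green socks.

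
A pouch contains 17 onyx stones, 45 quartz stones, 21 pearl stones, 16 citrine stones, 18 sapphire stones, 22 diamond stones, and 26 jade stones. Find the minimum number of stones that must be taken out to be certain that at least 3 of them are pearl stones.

In the worst case for collecting pearl stones, every non-pearl stone comes out first.
There are 17 + 45 + 16 + 18 + 22 + 26 = 144 non-pearl stones altogether.
After those, each further stone must be pearl, so 144 + 3 = 147 draws guarantee 3 pearl stones.

147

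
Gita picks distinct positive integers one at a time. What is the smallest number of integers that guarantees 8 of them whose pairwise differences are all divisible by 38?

Integers whose pairwise differences are multiples of 38 are exactly those sharing a remainder mod 38. By the pigeonhole principle, the 38 residue classes mod 38 are the pigeonholes.
With 266 integers one could put 7 in each residue class and have no class reach 8.
The 267th integer pushes some class to 8, so 38·7 + 1 = 267.

267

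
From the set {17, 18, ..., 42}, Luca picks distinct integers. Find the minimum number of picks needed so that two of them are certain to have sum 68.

A set avoiding the sum 68 can contain at most one of each pair {x, 68−x}, plus the 10 elements whose complement lies outside the range or equal to its own complement.
The integers 17, …, 34 (18 of them) are such a set: any two sum to at least 17+18 = 35 and at most 33+34 = 67 < 68.
By the pigeonhole principle, any 19th integer completes one of the 8 pairs, so 19 choices force a sum of 68.

19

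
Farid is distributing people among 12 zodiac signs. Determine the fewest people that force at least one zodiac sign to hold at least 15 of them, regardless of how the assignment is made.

With 168 people one could put exactly 14 in each of the 12 zodiac signs, and no zodiac sign would reach 15.
By pigeonhole, one more person must land in a zodiac sign that already has 14, giving it 15.
So 12 × 14 + 1 = 169 people are required.

169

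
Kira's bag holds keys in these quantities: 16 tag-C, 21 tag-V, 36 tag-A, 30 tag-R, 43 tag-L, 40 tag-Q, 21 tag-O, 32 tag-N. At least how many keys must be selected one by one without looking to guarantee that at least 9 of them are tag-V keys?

In the worst case for collecting tag-V keys, every non-tag-V key comes out first.
There are 16 + 36 + 30 + 43 + 40 + 21 + 32 = 218 non-tag-V keys altogether.
After those, each further key must be tag-V, so 218 + 9 = 227 draws guarantee 9 tag-V keys.

227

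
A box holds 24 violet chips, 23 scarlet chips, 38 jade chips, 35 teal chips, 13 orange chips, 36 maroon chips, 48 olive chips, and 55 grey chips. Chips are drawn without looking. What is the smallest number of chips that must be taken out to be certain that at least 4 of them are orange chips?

263

In the worst case for collecting orange chips, every non-orange chip comes out first.
There are 24 + 23 + 38 + 35 + 36 + 48 + 55 = 259 non-orange chips altogether.
After those, each further chip must be orange, so 259 + 4 = 263 draws guarantee 4 orange chips.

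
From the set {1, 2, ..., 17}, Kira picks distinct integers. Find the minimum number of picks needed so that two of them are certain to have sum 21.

11

A set avoiding the sum 21 can contain at most one of each pair {x, 21−x}, plus the 3 elements whose complement lies outside the range.
The integers 1, …, 10 (10 of them) are such a set: any two sum to at least 1+2 = 3 and at most 9+10 = 19 < 21.
Any 11th integer completes one of the 7 pairs, so 11 choices force a sum of 21.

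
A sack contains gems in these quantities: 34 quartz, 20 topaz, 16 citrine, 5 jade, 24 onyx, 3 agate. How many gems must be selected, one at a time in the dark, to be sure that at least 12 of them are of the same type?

53

The 6 types are the holes; the gems drawn are the pigeons.
To avoid 12 of any one type, the worst case takes at most 11 of each type, or every gem of a type that has fewer than 11.
That gives 11 + 11 + 11 + 5 + 11 + 3 = 52 gems with no type reaching 12.
The next gem forces some type to 12, so 52 + 1 = 53.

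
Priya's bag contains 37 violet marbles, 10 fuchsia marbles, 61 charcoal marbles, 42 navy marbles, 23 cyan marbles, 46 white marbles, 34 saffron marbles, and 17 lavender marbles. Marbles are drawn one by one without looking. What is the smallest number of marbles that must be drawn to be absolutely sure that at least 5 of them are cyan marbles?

252

In the worst case for collecting cyan marbles, every non-cyan marble comes out first.
There are 37 + 10 + 61 + 42 + 46 + 34 + 17 = 247 non-cyan marbles altogether.
After those, each further marble must be cyan, so 247 + 5 = 252 draws guarantee 5 cyan marbles.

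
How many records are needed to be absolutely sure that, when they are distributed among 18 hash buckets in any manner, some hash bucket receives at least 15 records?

With 252 records one could put exactly 14 in each of the 18 hash buckets, and no hash bucket would reach 15.
One more record must land in a hash bucket that already has 14, giving it 15.
So 18 × 14 + 1 = 253 records are required.

253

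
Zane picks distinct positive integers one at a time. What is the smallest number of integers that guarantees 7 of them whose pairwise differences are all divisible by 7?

43

Integers whose pairwise differences are multiples of 7 are exactly those sharing a remainder mod 7. The 7 residue classes mod 7 are the pigeonholes.
With 42 integers one could put 6 in each residue class and have no class reach 7.
The 43rd integer pushes some class to 7, so 7·6 + 1 = 43.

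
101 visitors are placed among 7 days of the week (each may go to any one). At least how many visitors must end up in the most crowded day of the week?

By pigeonhole, the 7 days of the week are the holes and the 101 visitors are the pigeons.
If every day of the week held at most 14 visitors, the total would be at most 7 × 14 = 98, which is less than 101.
So some day of the week holds at least ⌈101/7⌉ = 15 visitors.

15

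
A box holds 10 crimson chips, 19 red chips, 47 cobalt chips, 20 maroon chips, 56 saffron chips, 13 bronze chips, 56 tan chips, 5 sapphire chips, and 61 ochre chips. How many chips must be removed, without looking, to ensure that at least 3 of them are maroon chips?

270

In the worst case for collecting maroon chips, every non-maroon chip comes out first.
There are 10 + 19 + 47 + 56 + 13 + 56 + 5 + 61 = 267 non-maroon chips altogether.
After those, each further chip must be maroon, so 267 + 3 = 270 draws guarantee 3 maroon chips.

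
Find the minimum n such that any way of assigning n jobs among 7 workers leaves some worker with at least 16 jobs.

With 105 jobs one could put exactly 15 in each of the 7 workers, and no worker would reach 16.
One more job must land in a worker that already has 15, giving it 16.
So 7 × 15 + 1 = 106 jobs are required.

106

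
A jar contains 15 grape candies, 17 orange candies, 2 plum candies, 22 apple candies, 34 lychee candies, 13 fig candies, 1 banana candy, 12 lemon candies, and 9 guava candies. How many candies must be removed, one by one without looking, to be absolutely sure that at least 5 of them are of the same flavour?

32

By pigeonhole, put each drawn candy into a box by flavour. The largest draw with every box below 5 takes min(count, 4) from each flavour; flavours with fewer than 4 contribute all they have.
Σ min(cᵢ, 4) = 4 + 4 + 2 + 4 + 4 + 4 + 1 + 4 + 4 = 31.
Draw number 31 + 1 = 32 must push one box to 5.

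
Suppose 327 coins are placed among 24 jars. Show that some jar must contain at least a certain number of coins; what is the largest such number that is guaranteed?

14

The 24 jars are the holes and the 327 coins are the pigeons.
If every jar held at most 13 coins, the total would be at most 24 × 13 = 312, which is less than 327.
So some jar holds at least ⌈327/24⌉ = 14 coins.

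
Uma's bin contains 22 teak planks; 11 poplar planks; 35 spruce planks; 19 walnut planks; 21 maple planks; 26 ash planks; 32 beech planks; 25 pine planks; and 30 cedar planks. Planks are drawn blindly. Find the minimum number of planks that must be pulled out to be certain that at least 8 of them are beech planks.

In the worst case for collecting beech planks, every non-beech plank comes out first.
There are 22 + 11 + 35 + 19 + 21 + 26 + 25 + 30 = 189 non-beech planks altogether.
After those, each further plank must be beech, so 189 + 8 = 197 draws guarantee 8 beech planks.

197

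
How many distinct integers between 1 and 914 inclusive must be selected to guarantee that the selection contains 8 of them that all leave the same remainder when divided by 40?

The 40 residue classes mod 40 are the pigeonholes.
With 280 integers one could put 7 in each residue class and have no class reach 8.
The 281st integer pushes some class to 8, so 40·7 + 1 = 281.

281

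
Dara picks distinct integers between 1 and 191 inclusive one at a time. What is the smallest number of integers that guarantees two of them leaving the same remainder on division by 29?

30

By the pigeonhole principle, the 29 residue classes mod 29 are the pigeonholes.
With 29 integers one could put 1 in each residue class and have no class reach 2.
The 30th integer pushes some class to 2, so 29·1 + 1 = 30.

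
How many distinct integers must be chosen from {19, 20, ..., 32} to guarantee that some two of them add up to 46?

Group the elements by complementary pair {x, 46−x}: {19,27}, {20,26}, {21,25}, …, giving 4 two-element pairs; the single value 23 (it cannot pair with itself since the integers are distinct); and 5 integers whose partner 46−x falls outside [19,32].
Treating each of those 10 groups as a pigeonhole, one can pick one integer per group — 10 integers — with no two summing to 46.
The 11th integer lands in an occupied pair, forcing a sum of 46.

11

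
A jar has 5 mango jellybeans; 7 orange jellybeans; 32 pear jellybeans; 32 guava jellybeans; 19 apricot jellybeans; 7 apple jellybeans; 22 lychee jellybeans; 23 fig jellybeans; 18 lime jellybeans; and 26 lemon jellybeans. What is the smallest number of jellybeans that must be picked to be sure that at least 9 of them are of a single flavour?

76

Pigeonhole: put each drawn jellybean into a box by flavour. The largest draw with every box below 9 takes min(count, 8) from each flavour; flavours with fewer than 8 contribute all they have.
Σ min(cᵢ, 8) = 5 + 7 + 8 + 8 + 8 + 7 + 8 + 8 + 8 + 8 = 75.
Draw number 75 + 1 = 76 must push one box to 9.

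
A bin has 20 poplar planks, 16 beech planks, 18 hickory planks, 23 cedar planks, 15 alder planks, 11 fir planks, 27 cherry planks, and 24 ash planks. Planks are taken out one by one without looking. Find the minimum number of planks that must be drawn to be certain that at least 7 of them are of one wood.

Pigeonhole: the 8 woods are the holes; the planks drawn are the pigeons.
To avoid 7 of any one wood, the worst case takes at most 6 of each wood.
That gives 6 + 6 + 6 + 6 + 6 + 6 + 6 + 6 = 48 planks with no wood reaching 7.
The next plank forces some wood to 7, so 48 + 1 = 49.

49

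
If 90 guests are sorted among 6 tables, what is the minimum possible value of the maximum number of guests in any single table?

15

The 6 tables are the holes and the 90 guests are the pigeons.
If every table held at most 14 guests, the total would be at most 6 × 14 = 84, which is less than 90.
So some table holds at least ⌈90/6⌉ = 15 guests.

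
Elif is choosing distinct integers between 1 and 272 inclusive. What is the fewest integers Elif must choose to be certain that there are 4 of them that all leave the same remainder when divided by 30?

The 30 residue classes mod 30 are the pigeonholes.
With 90 integers one could put 3 in each residue class and have no class reach 4.
The 91st integer pushes some class to 4, so 30·3 + 1 = 91.

91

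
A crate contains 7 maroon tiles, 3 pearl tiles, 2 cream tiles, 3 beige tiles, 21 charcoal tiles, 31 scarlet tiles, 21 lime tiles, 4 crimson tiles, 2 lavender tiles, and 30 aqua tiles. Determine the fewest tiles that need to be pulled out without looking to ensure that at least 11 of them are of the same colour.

The 10 colours are the holes; the tiles drawn are the pigeons.
To avoid 11 of any one colour, the worst case takes at most 10 of each colour, or every tile of a colour that has fewer than 10.
That gives 7 + 3 + 2 + 3 + 10 + 10 + 10 + 4 + 2 + 10 = 61 tiles with no colour reaching 11.
The next tile forces some colour to 11, so 61 + 1 = 62.

62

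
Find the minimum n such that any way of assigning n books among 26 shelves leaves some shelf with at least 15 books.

With 364 books one could put exactly 14 in each of the 26 shelves, and no shelf would reach 15.
One more book must land in a shelf that already has 14, giving it 15.
So 26 × 14 + 1 = 365 books are required.

365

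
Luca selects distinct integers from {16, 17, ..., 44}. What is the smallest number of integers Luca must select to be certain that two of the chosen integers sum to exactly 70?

A set avoiding the sum 70 can contain at most one of each pair {x, 70−x}, plus the 11 elements whose complement lies outside the range or equal to its own complement.
The integers 16, …, 35 (20 of them) are such a set: any two sum to at least 16+17 = 33 and at most 34+35 = 69 < 70.
By pigeonhole, any 21st integer completes one of the 9 pairs, so 21 choices force a sum of 70.

21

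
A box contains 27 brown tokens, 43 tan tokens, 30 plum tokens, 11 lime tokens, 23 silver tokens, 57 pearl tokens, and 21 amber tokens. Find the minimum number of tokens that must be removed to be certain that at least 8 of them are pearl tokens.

163

In the worst case for collecting pearl tokens, every non-pearl token comes out first.
There are 27 + 43 + 30 + 11 + 23 + 21 = 155 non-pearl tokens altogether.
After those, each further token must be pearl, so 155 + 8 = 163 draws guarantee 8 pearl tokens.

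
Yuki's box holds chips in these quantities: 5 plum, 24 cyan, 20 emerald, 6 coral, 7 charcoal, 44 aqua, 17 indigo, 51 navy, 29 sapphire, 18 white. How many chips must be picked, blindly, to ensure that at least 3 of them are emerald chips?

204

In the worst case for collecting emerald chips, every non-emerald chip comes out first.
There are 5 + 24 + 6 + 7 + 44 + 17 + 51 + 29 + 18 = 201 non-emerald chips altogether.
After those, each further chip must be emerald, so 201 + 3 = 204 draws guarantee 3 emerald chips.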